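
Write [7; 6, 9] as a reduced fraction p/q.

Using pₖ = aₖpₖ₋₁ + pₖ₋₂ and qₖ = aₖqₖ₋₁ + qₖ₋₂:
  k=0: a=7, p=7, q=1
  k=1: a=6, p=43, q=6
  k=2: a=9, p=394, q=55

394/55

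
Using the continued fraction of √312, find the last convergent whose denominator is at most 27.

53/3

√312 = [17; 1, 1, 1, 34, …] (period length 4).
Convergents:
  p_0/q_0 = 17/1
  p_1/q_1 = 18/1
  p_2/q_2 = 35/2
  p_3/q_3 = 53/3
  p_4/q_4 = 1837/104
q_3 = 3 ≤ 27 < 104 = q_4, so the answer is 53/3.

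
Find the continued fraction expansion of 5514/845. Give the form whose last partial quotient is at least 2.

5514 = 6*845 + 444
845 = 1*444 + 401
444 = 1*401 + 43
401 = 9*43 + 14
43 = 3*14 + 1
14 = 14*1 + 0  (stop)
So 5514/845 = [6; 1, 1, 9, 3, 14].

[6; 1, 1, 9, 3, 14]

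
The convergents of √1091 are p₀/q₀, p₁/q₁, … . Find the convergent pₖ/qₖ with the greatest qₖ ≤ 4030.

√1091 = [33; 33, 66, …] (period length 2).
Convergents:
  p_0/q_0 = 33/1
  p_1/q_1 = 1090/33
  p_2/q_2 = 71973/2179
  p_3/q_3 = 2376199/71940
q_2 = 2179 ≤ 4030 < 71940 = q_3, so the answer is 71973/2179.

71973/2179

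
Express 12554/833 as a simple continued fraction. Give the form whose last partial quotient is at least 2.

[15; 14, 8, 2, 3]

12554 = 15×833 + 59
833 = 14×59 + 7
59 = 8×7 + 3
7 = 2×3 + 1
3 = 3×1 + 0  (stop)
So 12554/833 = [15; 14, 8, 2, 3].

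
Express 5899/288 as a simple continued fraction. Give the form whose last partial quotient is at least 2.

[20; 2, 13, 1, 9]

5899 = 20*288 + 139
288 = 2*139 + 10
139 = 13*10 + 9
10 = 1*9 + 1
9 = 9*1 + 0  (stop)
So 5899/288 = [20; 2, 13, 1, 9].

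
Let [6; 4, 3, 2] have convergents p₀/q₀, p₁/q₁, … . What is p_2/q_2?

81/13

Using pₖ = aₖpₖ₋₁ + pₖ₋₂, qₖ = aₖqₖ₋₁ + qₖ₋₂ (with p₋₁=1, p₋₂=0, q₋₁=0, q₋₂=1):
  k=0: a=6, p=6, q=1
  k=1: a=4, p=25, q=4
  k=2: a=3, p=81, q=13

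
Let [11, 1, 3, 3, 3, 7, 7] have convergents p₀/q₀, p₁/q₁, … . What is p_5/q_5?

Using pₖ = aₖpₖ₋₁ + pₖ₋₂, qₖ = aₖqₖ₋₁ + qₖ₋₂ (with p₋₁=1, p₋₂=0, q₋₁=0, q₋₂=1):
  k=0: a=11, p=11, q=1
  k=1: a=1, p=12, q=1
  k=2: a=3, p=47, q=4
  k=3: a=3, p=153, q=13
  k=4: a=3, p=506, q=43
  k=5: a=7, p=3695, q=314

3695/314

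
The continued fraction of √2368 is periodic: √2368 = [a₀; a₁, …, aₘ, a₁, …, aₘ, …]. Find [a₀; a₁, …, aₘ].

[48; 1, 1, 1, 23, 1, 1, 1, 96]

a₀ = ⌊√2368⌋ = 48.
With m₀=0, d₀=1 and mₖ₊₁ = dₖaₖ − mₖ, dₖ₊₁ = (n − mₖ₊₁²)/dₖ, aₖ₊₁ = ⌊(a₀+mₖ₊₁)/dₖ₊₁⌋:
  k=1: m=48, d=64, a=1
  k=2: m=16, d=33, a=1
  k=3: m=17, d=63, a=1
  k=4: m=46, d=4, a=23
  k=5: m=46, d=63, a=1
  k=6: m=17, d=33, a=1
  k=7: m=16, d=64, a=1
  k=8: m=48, d=1, a=96
d=1 and a=2a₀=96 at k=8, so the next step gives (m, d) = (48, 64) again — its k=1 value — and the period has length 8.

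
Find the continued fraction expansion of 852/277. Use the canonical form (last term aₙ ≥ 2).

[3; 13, 5, 4]

852 = 3·277 + 21
277 = 13·21 + 4
21 = 5·4 + 1
4 = 4·1 + 0  (stop)
So 852/277 = [3; 13, 5, 4].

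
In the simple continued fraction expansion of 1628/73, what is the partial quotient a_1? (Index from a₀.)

3

1628 = 22·73 + 22   →  a_0 = 22
73 = 3·22 + 7   →  a_1 = 3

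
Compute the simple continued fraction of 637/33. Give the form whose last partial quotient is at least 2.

[19; 3, 3, 3]

637 = 19×33 + 10
33 = 3×10 + 3
10 = 3×3 + 1
3 = 3×1 + 0  (stop)
So 637/33 = [19; 3, 3, 3].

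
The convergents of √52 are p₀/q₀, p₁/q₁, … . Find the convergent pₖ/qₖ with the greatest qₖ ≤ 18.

101/14

√52 = [7; 4, 1, 2, 1, 4, 14, …] (period length 6).
Convergents:
  p_0/q_0 = 7/1
  p_1/q_1 = 29/4
  p_2/q_2 = 36/5
  p_3/q_3 = 101/14
  p_4/q_4 = 137/19
q_3 = 14 ≤ 18 < 19 = q_4, so the answer is 101/14.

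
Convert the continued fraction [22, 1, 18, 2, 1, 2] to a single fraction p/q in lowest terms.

3557/155

Using pₖ = aₖpₖ₋₁ + pₖ₋₂ and qₖ = aₖqₖ₋₁ + qₖ₋₂:
  k=0: a=22, p=22, q=1
  k=1: a=1, p=23, q=1
  k=2: a=18, p=436, q=19
  k=3: a=2, p=895, q=39
  k=4: a=1, p=1331, q=58
  k=5: a=2, p=3557, q=155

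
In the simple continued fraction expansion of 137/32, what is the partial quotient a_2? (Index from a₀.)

1

137 = 4·32 + 9   →  a_0 = 4
32 = 3·9 + 5   →  a_1 = 3
9 = 1·5 + 4   →  a_2 = 1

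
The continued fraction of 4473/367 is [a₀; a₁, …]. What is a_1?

5

4473 = 12·367 + 69   →  a_0 = 12
367 = 5·69 + 22   →  a_1 = 5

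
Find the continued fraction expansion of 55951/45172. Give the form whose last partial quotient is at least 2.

[1; 4, 5, 4, 8, 3, 6, 3]

55951 = 1×45172 + 10779
45172 = 4×10779 + 2056
10779 = 5×2056 + 499
2056 = 4×499 + 60
499 = 8×60 + 19
60 = 3×19 + 3
19 = 6×3 + 1
3 = 3×1 + 0  (stop)
So 55951/45172 = [1; 4, 5, 4, 8, 3, 6, 3].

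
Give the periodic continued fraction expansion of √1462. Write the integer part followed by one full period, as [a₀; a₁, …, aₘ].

[38; 4, 4, 4, 76]

a₀ = ⌊√1462⌋ = 38.
With m₀=0, d₀=1 and mₖ₊₁ = dₖaₖ − mₖ, dₖ₊₁ = (n − mₖ₊₁²)/dₖ, aₖ₊₁ = ⌊(a₀+mₖ₊₁)/dₖ₊₁⌋:
  k=1: m=38, d=18, a=4
  k=2: m=34, d=17, a=4
  k=3: m=34, d=18, a=4
  k=4: m=38, d=1, a=76
d=1 and a=2a₀=76 at k=4, so the next step gives (m, d) = (38, 18) again — its k=1 value — and the period has length 4.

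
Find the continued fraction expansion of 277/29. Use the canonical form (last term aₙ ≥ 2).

277 = 9·29 + 16
29 = 1·16 + 13
16 = 1·13 + 3
13 = 4·3 + 1
3 = 3·1 + 0  (stop)
So 277/29 = [9; 1, 1, 4, 3].

[9; 1, 1, 4, 3]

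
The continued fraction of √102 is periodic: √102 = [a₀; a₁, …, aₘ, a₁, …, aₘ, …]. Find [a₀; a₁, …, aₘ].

[10; 10, 20]

a₀ = ⌊√102⌋ = 10.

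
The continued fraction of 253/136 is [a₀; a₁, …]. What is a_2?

253 = 1·136 + 117   →  a_0 = 1
136 = 1·117 + 19   →  a_1 = 1
117 = 6·19 + 3   →  a_2 = 6

6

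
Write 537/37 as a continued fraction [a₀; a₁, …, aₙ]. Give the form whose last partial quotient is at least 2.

[14; 1, 1, 18]

537 = 14*37 + 19
37 = 1*19 + 18
19 = 1*18 + 1
18 = 18*1 + 0  (stop)
So 537/37 = [14; 1, 1, 18].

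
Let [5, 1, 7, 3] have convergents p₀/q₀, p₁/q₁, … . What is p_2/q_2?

Using pₖ = aₖpₖ₋₁ + pₖ₋₂, qₖ = aₖqₖ₋₁ + qₖ₋₂ (with p₋₁=1, p₋₂=0, q₋₁=0, q₋₂=1):
  k=0: a=5, p=5, q=1
  k=1: a=1, p=6, q=1
  k=2: a=7, p=47, q=8

47/8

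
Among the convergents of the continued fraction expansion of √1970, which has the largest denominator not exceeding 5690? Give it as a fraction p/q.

153571/3460

√1970 = [44; 2, 1, 1, 2, 88, …] (period length 5).
Convergents:
  p_0/q_0 = 44/1
  p_1/q_1 = 89/2
  p_2/q_2 = 133/3
  p_3/q_3 = 222/5
  p_4/q_4 = 577/13
  p_5/q_5 = 50998/1149
  p_6/q_6 = 102573/2311
  p_7/q_7 = 153571/3460
  p_8/q_8 = 256144/5771
q_7 = 3460 ≤ 5690 < 5771 = q_8, so the answer is 153571/3460.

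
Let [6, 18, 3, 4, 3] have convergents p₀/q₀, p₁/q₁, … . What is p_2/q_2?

333/55

Using pₖ = aₖpₖ₋₁ + pₖ₋₂, qₖ = aₖqₖ₋₁ + qₖ₋₂ (with p₋₁=1, p₋₂=0, q₋₁=0, q₋₂=1):
  k=0: a=6, p=6, q=1
  k=1: a=18, p=109, q=18
  k=2: a=3, p=333, q=55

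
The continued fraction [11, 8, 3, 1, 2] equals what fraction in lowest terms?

1012/91

Using pₖ = aₖpₖ₋₁ + pₖ₋₂ and qₖ = aₖqₖ₋₁ + qₖ₋₂:
  k=0: a=11, p=11, q=1
  k=1: a=8, p=89, q=8
  k=2: a=3, p=278, q=25
  k=3: a=1, p=367, q=33
  k=4: a=2, p=1012, q=91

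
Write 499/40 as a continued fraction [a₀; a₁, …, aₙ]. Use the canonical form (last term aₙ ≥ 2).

[12; 2, 9, 2]

499 = 12×40 + 19
40 = 2×19 + 2
19 = 9×2 + 1
2 = 2×1 + 0  (stop)
So 499/40 = [12; 2, 9, 2].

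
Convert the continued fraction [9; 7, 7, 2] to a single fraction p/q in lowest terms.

978/107

Fold from the inside: start with 2/1.
  7 + 1/2 = 15/2
  7 + 2/15 = 107/15
  9 + 15/107 = 978/107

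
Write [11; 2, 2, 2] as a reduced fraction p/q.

137/12

Fold from the inside: start with 2/1.
  2 + 1/2 = 5/2
  2 + 2/5 = 12/5
  11 + 5/12 = 137/12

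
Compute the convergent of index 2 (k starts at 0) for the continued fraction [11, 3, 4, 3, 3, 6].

147/13

Using pₖ = aₖpₖ₋₁ + pₖ₋₂, qₖ = aₖqₖ₋₁ + qₖ₋₂ (with p₋₁=1, p₋₂=0, q₋₁=0, q₋₂=1):
  k=0: a=11, p=11, q=1
  k=1: a=3, p=34, q=3
  k=2: a=4, p=147, q=13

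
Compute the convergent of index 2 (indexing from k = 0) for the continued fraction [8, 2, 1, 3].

Using pₖ = aₖpₖ₋₁ + pₖ₋₂, qₖ = aₖqₖ₋₁ + qₖ₋₂ (with p₋₁=1, p₋₂=0, q₋₁=0, q₋₂=1):
  k=0: a=8, p=8, q=1
  k=1: a=2, p=17, q=2
  k=2: a=1, p=25, q=3

25/3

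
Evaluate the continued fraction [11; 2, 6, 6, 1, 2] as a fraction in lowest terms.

Using pₖ = aₖpₖ₋₁ + pₖ₋₂ and qₖ = aₖqₖ₋₁ + qₖ₋₂:
  k=0: a=11, p=11, q=1
  k=1: a=2, p=23, q=2
  k=2: a=6, p=149, q=13
  k=3: a=6, p=917, q=80
  k=4: a=1, p=1066, q=93
  k=5: a=2, p=3049, q=266

3049/266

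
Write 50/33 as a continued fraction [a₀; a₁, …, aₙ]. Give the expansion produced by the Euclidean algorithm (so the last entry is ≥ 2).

50 = 1*33 + 17
33 = 1*17 + 16
17 = 1*16 + 1
16 = 16*1 + 0  (stop)
So 50/33 = [1; 1, 1, 16].

[1; 1, 1, 16]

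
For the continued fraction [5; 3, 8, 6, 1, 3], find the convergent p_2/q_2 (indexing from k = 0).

Using pₖ = aₖpₖ₋₁ + pₖ₋₂, qₖ = aₖqₖ₋₁ + qₖ₋₂ (with p₋₁=1, p₋₂=0, q₋₁=0, q₋₂=1):
  k=0: a=5, p=5, q=1
  k=1: a=3, p=16, q=3
  k=2: a=8, p=133, q=25

133/25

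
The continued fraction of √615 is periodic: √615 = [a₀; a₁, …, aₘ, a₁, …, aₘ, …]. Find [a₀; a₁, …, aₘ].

[24; 1, 3, 1, 48]

a₀ = ⌊√615⌋ = 24.
With m₀=0, d₀=1 and mₖ₊₁ = dₖaₖ − mₖ, dₖ₊₁ = (n − mₖ₊₁²)/dₖ, aₖ₊₁ = ⌊(a₀+mₖ₊₁)/dₖ₊₁⌋:
  k=1: m=24, d=39, a=1
  k=2: m=15, d=10, a=3
  k=3: m=15, d=39, a=1
  k=4: m=24, d=1, a=48
d=1 and a=2a₀=48 at k=4, so the next step gives (m, d) = (24, 39) again — its k=1 value — and the period has length 4.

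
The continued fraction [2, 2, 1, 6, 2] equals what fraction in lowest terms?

Using pₖ = aₖpₖ₋₁ + pₖ₋₂ and qₖ = aₖqₖ₋₁ + qₖ₋₂:
  k=0: a=2, p=2, q=1
  k=1: a=2, p=5, q=2
  k=2: a=1, p=7, q=3
  k=3: a=6, p=47, q=20
  k=4: a=2, p=101, q=43

101/43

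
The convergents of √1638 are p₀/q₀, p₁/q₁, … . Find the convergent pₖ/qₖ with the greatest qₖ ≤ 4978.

117248/2897

√1638 = [40; 2, 8, 2, 80, …] (period length 4).
Convergents:
  p_0/q_0 = 40/1
  p_1/q_1 = 81/2
  p_2/q_2 = 688/17
  p_3/q_3 = 1457/36
  p_4/q_4 = 117248/2897
  p_5/q_5 = 235953/5830
q_4 = 2897 ≤ 4978 < 5830 = q_5, so the answer is 117248/2897.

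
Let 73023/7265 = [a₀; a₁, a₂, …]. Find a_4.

2

73023 = 10·7265 + 373   →  a_0 = 10
7265 = 19·373 + 178   →  a_1 = 19
373 = 2·178 + 17   →  a_2 = 2
178 = 10·17 + 8   →  a_3 = 10
17 = 2·8 + 1   →  a_4 = 2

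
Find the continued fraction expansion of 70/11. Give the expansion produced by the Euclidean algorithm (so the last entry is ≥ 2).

70 = 6×11 + 4
11 = 2×4 + 3
4 = 1×3 + 1
3 = 3×1 + 0  (stop)
So 70/11 = [6; 2, 1, 3].

[6; 2, 1, 3]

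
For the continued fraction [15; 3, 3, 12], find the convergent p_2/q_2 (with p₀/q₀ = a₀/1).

Using pₖ = aₖpₖ₋₁ + pₖ₋₂, qₖ = aₖqₖ₋₁ + qₖ₋₂ (with p₋₁=1, p₋₂=0, q₋₁=0, q₋₂=1):
  k=0: a=15, p=15, q=1
  k=1: a=3, p=46, q=3
  k=2: a=3, p=153, q=10

153/10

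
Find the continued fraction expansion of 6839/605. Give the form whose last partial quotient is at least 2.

[11; 3, 3, 2, 8, 3]

6839 = 11·605 + 184
605 = 3·184 + 53
184 = 3·53 + 25
53 = 2·25 + 3
25 = 8·3 + 1
3 = 3·1 + 0  (stop)
So 6839/605 = [11; 3, 3, 2, 8, 3].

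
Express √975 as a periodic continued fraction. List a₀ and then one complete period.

[31; 4, 2, 4, 62]

a₀ = ⌊√975⌋ = 31.
With m₀=0, d₀=1 and mₖ₊₁ = dₖaₖ − mₖ, dₖ₊₁ = (n − mₖ₊₁²)/dₖ, aₖ₊₁ = ⌊(a₀+mₖ₊₁)/dₖ₊₁⌋:
  k=1: m=31, d=14, a=4
  k=2: m=25, d=25, a=2
  k=3: m=25, d=14, a=4
  k=4: m=31, d=1, a=62
d=1 and a=2a₀=62 at k=4, so the next step gives (m, d) = (31, 14) again — its k=1 value — and the period has length 4.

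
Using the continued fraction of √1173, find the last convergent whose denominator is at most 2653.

√1173 = [34; 4, 68, …] (period length 2).
Convergents:
  p_0/q_0 = 34/1
  p_1/q_1 = 137/4
  p_2/q_2 = 9350/273
  p_3/q_3 = 37537/1096
  p_4/q_4 = 2561866/74801
q_3 = 1096 ≤ 2653 < 74801 = q_4, so the answer is 37537/1096.

37537/1096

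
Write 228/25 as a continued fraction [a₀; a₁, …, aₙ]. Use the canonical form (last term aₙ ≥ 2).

228 = 9*25 + 3
25 = 8*3 + 1
3 = 3*1 + 0  (stop)
So 228/25 = [9; 8, 3].

[9; 8, 3]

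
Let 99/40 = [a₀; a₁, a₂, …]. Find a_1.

2

99 = 2·40 + 19   →  a_0 = 2
40 = 2·19 + 2   →  a_1 = 2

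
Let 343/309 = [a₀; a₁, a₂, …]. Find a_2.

11

343 = 1·309 + 34   →  a_0 = 1
309 = 9·34 + 3   →  a_1 = 9
34 = 11·3 + 1   →  a_2 = 11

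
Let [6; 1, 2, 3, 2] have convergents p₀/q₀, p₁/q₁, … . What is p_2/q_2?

Using pₖ = aₖpₖ₋₁ + pₖ₋₂, qₖ = aₖqₖ₋₁ + qₖ₋₂ (with p₋₁=1, p₋₂=0, q₋₁=0, q₋₂=1):
  k=0: a=6, p=6, q=1
  k=1: a=1, p=7, q=1
  k=2: a=2, p=20, q=3

20/3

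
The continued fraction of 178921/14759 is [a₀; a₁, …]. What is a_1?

8

178921 = 12·14759 + 1813   →  a_0 = 12
14759 = 8·1813 + 255   →  a_1 = 8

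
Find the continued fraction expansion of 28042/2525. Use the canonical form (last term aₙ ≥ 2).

[11; 9, 2, 5, 3, 3, 2]

28042 = 11×2525 + 267
2525 = 9×267 + 122
267 = 2×122 + 23
122 = 5×23 + 7
23 = 3×7 + 2
7 = 3×2 + 1
2 = 2×1 + 0  (stop)
So 28042/2525 = [11; 9, 2, 5, 3, 3, 2].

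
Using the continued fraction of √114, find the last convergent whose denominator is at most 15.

32/3

√114 = [10; 1, 2, 10, 2, 1, 20, …] (period length 6).
Convergents:
  p_0/q_0 = 10/1
  p_1/q_1 = 11/1
  p_2/q_2 = 32/3
  p_3/q_3 = 331/31
q_2 = 3 ≤ 15 < 31 = q_3, so the answer is 32/3.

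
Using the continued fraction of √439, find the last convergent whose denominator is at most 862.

18019/860

√439 = [20; 1, 19, 1, 40, …] (period length 4).
Convergents:
  p_0/q_0 = 20/1
  p_1/q_1 = 21/1
  p_2/q_2 = 419/20
  p_3/q_3 = 440/21
  p_4/q_4 = 18019/860
  p_5/q_5 = 18459/881
q_4 = 860 ≤ 862 < 881 = q_5, so the answer is 18019/860.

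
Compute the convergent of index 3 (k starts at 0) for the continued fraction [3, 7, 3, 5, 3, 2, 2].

Using pₖ = aₖpₖ₋₁ + pₖ₋₂, qₖ = aₖqₖ₋₁ + qₖ₋₂ (with p₋₁=1, p₋₂=0, q₋₁=0, q₋₂=1):
  k=0: a=3, p=3, q=1
  k=1: a=7, p=22, q=7
  k=2: a=3, p=69, q=22
  k=3: a=5, p=367, q=117

367/117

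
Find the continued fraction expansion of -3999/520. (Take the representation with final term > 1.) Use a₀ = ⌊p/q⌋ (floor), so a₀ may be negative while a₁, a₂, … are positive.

-3999 = -8·520 + 161
520 = 3·161 + 37
161 = 4·37 + 13
37 = 2·13 + 11
13 = 1·11 + 2
11 = 5·2 + 1
2 = 2·1 + 0  (stop)
So -3999/520 = [-8; 3, 4, 2, 1, 5, 2].

[-8; 3, 4, 2, 1, 5, 2]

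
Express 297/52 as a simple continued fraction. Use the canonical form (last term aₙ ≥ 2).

297 = 5×52 + 37
52 = 1×37 + 15
37 = 2×15 + 7
15 = 2×7 + 1
7 = 7×1 + 0  (stop)
So 297/52 = [5; 1, 2, 2, 7].

[5; 1, 2, 2, 7]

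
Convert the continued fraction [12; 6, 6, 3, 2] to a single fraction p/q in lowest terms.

3296/271

Using pₖ = aₖpₖ₋₁ + pₖ₋₂ and qₖ = aₖqₖ₋₁ + qₖ₋₂:
  k=0: a=12, p=12, q=1
  k=1: a=6, p=73, q=6
  k=2: a=6, p=450, q=37
  k=3: a=3, p=1423, q=117
  k=4: a=2, p=3296, q=271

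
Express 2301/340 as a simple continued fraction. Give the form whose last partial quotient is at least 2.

[6; 1, 3, 3, 3, 2, 3]

2301 = 6·340 + 261
340 = 1·261 + 79
261 = 3·79 + 24
79 = 3·24 + 7
24 = 3·7 + 3
7 = 2·3 + 1
3 = 3·1 + 0  (stop)
So 2301/340 = [6; 1, 3, 3, 3, 2, 3].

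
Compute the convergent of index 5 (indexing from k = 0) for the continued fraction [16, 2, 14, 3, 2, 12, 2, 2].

42411/2573

Using pₖ = aₖpₖ₋₁ + pₖ₋₂, qₖ = aₖqₖ₋₁ + qₖ₋₂ (with p₋₁=1, p₋₂=0, q₋₁=0, q₋₂=1):
  k=0: a=16, p=16, q=1
  k=1: a=2, p=33, q=2
  k=2: a=14, p=478, q=29
  k=3: a=3, p=1467, q=89
  k=4: a=2, p=3412, q=207
  k=5: a=12, p=42411, q=2573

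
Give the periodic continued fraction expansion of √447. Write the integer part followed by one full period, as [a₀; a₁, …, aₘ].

a₀ = ⌊√447⌋ = 21.
With m₀=0, d₀=1 and mₖ₊₁ = dₖaₖ − mₖ, dₖ₊₁ = (n − mₖ₊₁²)/dₖ, aₖ₊₁ = ⌊(a₀+mₖ₊₁)/dₖ₊₁⌋:
  k=1: m=21, d=6, a=7
  k=2: m=21, d=1, a=42
d=1 and a=2a₀=42 at k=2, so the next step gives (m, d) = (21, 6) again — its k=1 value — and the period has length 2.

[21; 7, 42]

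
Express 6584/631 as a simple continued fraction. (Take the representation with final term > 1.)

6584 = 10×631 + 274
631 = 2×274 + 83
274 = 3×83 + 25
83 = 3×25 + 8
25 = 3×8 + 1
8 = 8×1 + 0  (stop)
So 6584/631 = [10; 2, 3, 3, 3, 8].

[10; 2, 3, 3, 3, 8]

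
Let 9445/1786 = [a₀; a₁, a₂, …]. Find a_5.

9445 = 5·1786 + 515   →  a_0 = 5
1786 = 3·515 + 241   →  a_1 = 3
515 = 2·241 + 33   →  a_2 = 2
241 = 7·33 + 10   →  a_3 = 7
33 = 3·10 + 3   →  a_4 = 3
10 = 3·3 + 1   →  a_5 = 3

3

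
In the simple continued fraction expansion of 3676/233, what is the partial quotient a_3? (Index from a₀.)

2

3676 = 15·233 + 181   →  a_0 = 15
233 = 1·181 + 52   →  a_1 = 1
181 = 3·52 + 25   →  a_2 = 3
52 = 2·25 + 2   →  a_3 = 2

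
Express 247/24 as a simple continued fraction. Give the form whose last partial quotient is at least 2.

[10; 3, 2, 3]

247 = 10*24 + 7
24 = 3*7 + 3
7 = 2*3 + 1
3 = 3*1 + 0  (stop)
So 247/24 = [10; 3, 2, 3].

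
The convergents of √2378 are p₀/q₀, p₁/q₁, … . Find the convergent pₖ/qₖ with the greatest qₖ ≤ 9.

√2378 = [48; 1, 3, 3, 1, 96, …] (period length 5).
Convergents:
  p_0/q_0 = 48/1
  p_1/q_1 = 49/1
  p_2/q_2 = 195/4
  p_3/q_3 = 634/13
q_2 = 4 ≤ 9 < 13 = q_3, so the answer is 195/4.

195/4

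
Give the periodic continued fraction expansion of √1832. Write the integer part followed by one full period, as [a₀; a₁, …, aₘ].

[42; 1, 4, 21, 4, 1, 84]

a₀ = ⌊√1832⌋ = 42.
With m₀=0, d₀=1 and mₖ₊₁ = dₖaₖ − mₖ, dₖ₊₁ = (n − mₖ₊₁²)/dₖ, aₖ₊₁ = ⌊(a₀+mₖ₊₁)/dₖ₊₁⌋:
  k=1: m=42, d=68, a=1
  k=2: m=26, d=17, a=4
  k=3: m=42, d=4, a=21
  k=4: m=42, d=17, a=4
  k=5: m=26, d=68, a=1
  k=6: m=42, d=1, a=84
d=1 and a=2a₀=84 at k=6, so the next step gives (m, d) = (42, 68) again — its k=1 value — and the period has length 6.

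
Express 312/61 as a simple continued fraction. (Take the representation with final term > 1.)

312 = 5*61 + 7
61 = 8*7 + 5
7 = 1*5 + 2
5 = 2*2 + 1
2 = 2*1 + 0  (stop)
So 312/61 = [5; 8, 1, 2, 2].

[5; 8, 1, 2, 2]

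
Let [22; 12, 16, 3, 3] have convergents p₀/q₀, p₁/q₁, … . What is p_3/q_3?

13051/591

Using pₖ = aₖpₖ₋₁ + pₖ₋₂, qₖ = aₖqₖ₋₁ + qₖ₋₂ (with p₋₁=1, p₋₂=0, q₋₁=0, q₋₂=1):
  k=0: a=22, p=22, q=1
  k=1: a=12, p=265, q=12
  k=2: a=16, p=4262, q=193
  k=3: a=3, p=13051, q=591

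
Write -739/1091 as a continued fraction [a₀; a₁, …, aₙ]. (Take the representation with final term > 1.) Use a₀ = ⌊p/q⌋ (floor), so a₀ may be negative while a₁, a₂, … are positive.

[-1; 3, 10, 17, 2]

-739 = -1·1091 + 352
1091 = 3·352 + 35
352 = 10·35 + 2
35 = 17·2 + 1
2 = 2·1 + 0  (stop)
So -739/1091 = [-1; 3, 10, 17, 2].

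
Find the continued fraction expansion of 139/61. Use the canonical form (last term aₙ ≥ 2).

139 = 2·61 + 17
61 = 3·17 + 10
17 = 1·10 + 7
10 = 1·7 + 3
7 = 2·3 + 1
3 = 3·1 + 0  (stop)
So 139/61 = [2; 3, 1, 1, 2, 3].

[2; 3, 1, 1, 2, 3]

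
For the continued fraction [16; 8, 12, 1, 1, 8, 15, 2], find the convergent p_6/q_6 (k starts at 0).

Using pₖ = aₖpₖ₋₁ + pₖ₋₂, qₖ = aₖqₖ₋₁ + qₖ₋₂ (with p₋₁=1, p₋₂=0, q₋₁=0, q₋₂=1):
  k=0: a=16, p=16, q=1
  k=1: a=8, p=129, q=8
  k=2: a=12, p=1564, q=97
  k=3: a=1, p=1693, q=105
  k=4: a=1, p=3257, q=202
  k=5: a=8, p=27749, q=1721
  k=6: a=15, p=419492, q=26017

419492/26017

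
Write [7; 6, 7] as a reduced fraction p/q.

308/43

Fold from the inside: start with 7/1.
  6 + 1/7 = 43/7
  7 + 7/43 = 308/43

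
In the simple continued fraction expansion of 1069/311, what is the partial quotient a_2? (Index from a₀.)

3

1069 = 3·311 + 136   →  a_0 = 3
311 = 2·136 + 39   →  a_1 = 2
136 = 3·39 + 19   →  a_2 = 3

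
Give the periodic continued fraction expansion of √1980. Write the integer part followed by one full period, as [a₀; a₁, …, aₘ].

a₀ = ⌊√1980⌋ = 44.
With m₀=0, d₀=1 and mₖ₊₁ = dₖaₖ − mₖ, dₖ₊₁ = (n − mₖ₊₁²)/dₖ, aₖ₊₁ = ⌊(a₀+mₖ₊₁)/dₖ₊₁⌋:
  k=1: m=44, d=44, a=2
  k=2: m=44, d=1, a=88
d=1 and a=2a₀=88 at k=2, so the next step gives (m, d) = (44, 44) again — its k=1 value — and the period has length 2.

[44; 2, 88]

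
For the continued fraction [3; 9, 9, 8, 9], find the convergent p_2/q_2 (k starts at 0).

Using pₖ = aₖpₖ₋₁ + pₖ₋₂, qₖ = aₖqₖ₋₁ + qₖ₋₂ (with p₋₁=1, p₋₂=0, q₋₁=0, q₋₂=1):
  k=0: a=3, p=3, q=1
  k=1: a=9, p=28, q=9
  k=2: a=9, p=255, q=82

255/82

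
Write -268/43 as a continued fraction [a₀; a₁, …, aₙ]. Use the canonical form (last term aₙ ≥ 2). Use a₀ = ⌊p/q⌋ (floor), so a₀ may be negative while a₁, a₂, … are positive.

-268 = -7×43 + 33
43 = 1×33 + 10
33 = 3×10 + 3
10 = 3×3 + 1
3 = 3×1 + 0  (stop)
So -268/43 = [-7; 1, 3, 3, 3].

[-7; 1, 3, 3, 3]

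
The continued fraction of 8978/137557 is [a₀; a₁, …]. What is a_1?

8978 = 0·137557 + 8978   →  a_0 = 0
137557 = 15·8978 + 2887   →  a_1 = 15

15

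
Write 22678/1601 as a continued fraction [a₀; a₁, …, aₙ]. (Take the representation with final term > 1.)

[14; 6, 15, 1, 1, 8]

22678 = 14×1601 + 264
1601 = 6×264 + 17
264 = 15×17 + 9
17 = 1×9 + 8
9 = 1×8 + 1
8 = 8×1 + 0  (stop)
So 22678/1601 = [14; 6, 15, 1, 1, 8].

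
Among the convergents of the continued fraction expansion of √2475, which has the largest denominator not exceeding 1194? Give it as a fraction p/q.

59351/1193

√2475 = [49; 1, 2, 1, 98, …] (period length 4).
Convergents:
  p_0/q_0 = 49/1
  p_1/q_1 = 50/1
  p_2/q_2 = 149/3
  p_3/q_3 = 199/4
  p_4/q_4 = 19651/395
  p_5/q_5 = 19850/399
  p_6/q_6 = 59351/1193
  p_7/q_7 = 79201/1592
q_6 = 1193 ≤ 1194 < 1592 = q_7, so the answer is 59351/1193.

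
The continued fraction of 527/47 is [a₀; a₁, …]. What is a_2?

1

527 = 11·47 + 10   →  a_0 = 11
47 = 4·10 + 7   →  a_1 = 4
10 = 1·7 + 3   →  a_2 = 1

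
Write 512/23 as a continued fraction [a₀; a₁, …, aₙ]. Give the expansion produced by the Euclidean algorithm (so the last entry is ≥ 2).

512 = 22·23 + 6
23 = 3·6 + 5
6 = 1·5 + 1
5 = 5·1 + 0  (stop)
So 512/23 = [22; 3, 1, 5].

[22; 3, 1, 5]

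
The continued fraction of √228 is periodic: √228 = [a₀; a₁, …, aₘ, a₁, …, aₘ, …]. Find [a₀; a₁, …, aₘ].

[15; 10, 30]

a₀ = ⌊√228⌋ = 15.
With m₀=0, d₀=1 and mₖ₊₁ = dₖaₖ − mₖ, dₖ₊₁ = (n − mₖ₊₁²)/dₖ, aₖ₊₁ = ⌊(a₀+mₖ₊₁)/dₖ₊₁⌋:
  k=1: m=15, d=3, a=10
  k=2: m=15, d=1, a=30
d=1 and a=2a₀=30 at k=2, so the next step gives (m, d) = (15, 3) again — its k=1 value — and the period has length 2.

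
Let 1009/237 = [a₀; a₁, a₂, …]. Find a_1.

3

1009 = 4·237 + 61   →  a_0 = 4
237 = 3·61 + 54   →  a_1 = 3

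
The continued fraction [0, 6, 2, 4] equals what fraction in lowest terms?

Using pₖ = aₖpₖ₋₁ + pₖ₋₂ and qₖ = aₖqₖ₋₁ + qₖ₋₂:
  k=0: a=0, p=0, q=1
  k=1: a=6, p=1, q=6
  k=2: a=2, p=2, q=13
  k=3: a=4, p=9, q=58

9/58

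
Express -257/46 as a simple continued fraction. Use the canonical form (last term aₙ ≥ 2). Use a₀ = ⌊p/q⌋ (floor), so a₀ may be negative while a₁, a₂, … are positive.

[-6; 2, 2, 2, 1, 2]

-257 = -6*46 + 19
46 = 2*19 + 8
19 = 2*8 + 3
8 = 2*3 + 2
3 = 1*2 + 1
2 = 2*1 + 0  (stop)
So -257/46 = [-6; 2, 2, 2, 1, 2].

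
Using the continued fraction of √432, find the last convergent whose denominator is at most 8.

104/5

√432 = [20; 1, 3, 1, 1, 1, 3, 1, 40, …] (period length 8).
Convergents:
  p_0/q_0 = 20/1
  p_1/q_1 = 21/1
  p_2/q_2 = 83/4
  p_3/q_3 = 104/5
  p_4/q_4 = 187/9
q_3 = 5 ≤ 8 < 9 = q_4, so the answer is 104/5.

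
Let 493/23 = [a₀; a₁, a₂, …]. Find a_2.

3

493 = 21·23 + 10   →  a_0 = 21
23 = 2·10 + 3   →  a_1 = 2
10 = 3·3 + 1   →  a_2 = 3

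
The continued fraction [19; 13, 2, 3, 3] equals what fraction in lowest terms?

Fold from the inside: start with 3/1.
  3 + 1/3 = 10/3
  2 + 3/10 = 23/10
  13 + 10/23 = 309/23
  19 + 23/309 = 5894/309

5894/309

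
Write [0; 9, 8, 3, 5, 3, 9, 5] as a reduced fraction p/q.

20169/183947

Using pₖ = aₖpₖ₋₁ + pₖ₋₂ and qₖ = aₖqₖ₋₁ + qₖ₋₂:
  k=0: a=0, p=0, q=1
  k=1: a=9, p=1, q=9
  k=2: a=8, p=8, q=73
  k=3: a=3, p=25, q=228
  k=4: a=5, p=133, q=1213
  k=5: a=3, p=424, q=3867
  k=6: a=9, p=3949, q=36016
  k=7: a=5, p=20169, q=183947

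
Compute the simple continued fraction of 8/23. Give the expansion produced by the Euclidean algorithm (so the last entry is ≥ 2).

[0; 2, 1, 7]

8 = 0·23 + 8
23 = 2·8 + 7
8 = 1·7 + 1
7 = 7·1 + 0  (stop)
So 8/23 = [0; 2, 1, 7].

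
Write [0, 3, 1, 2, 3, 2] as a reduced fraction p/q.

Fold from the inside: start with 2/1.
  3 + 1/2 = 7/2
  2 + 2/7 = 16/7
  1 + 7/16 = 23/16
  3 + 16/23 = 85/23
  0 + 23/85 = 23/85

23/85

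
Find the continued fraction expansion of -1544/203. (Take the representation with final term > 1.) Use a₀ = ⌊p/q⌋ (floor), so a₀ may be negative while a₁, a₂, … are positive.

[-8; 2, 1, 1, 6, 6]

-1544 = -8·203 + 80
203 = 2·80 + 43
80 = 1·43 + 37
43 = 1·37 + 6
37 = 6·6 + 1
6 = 6·1 + 0  (stop)
So -1544/203 = [-8; 2, 1, 1, 6, 6].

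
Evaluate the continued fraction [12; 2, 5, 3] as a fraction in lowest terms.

436/35

Fold from the inside: start with 3/1.
  5 + 1/3 = 16/3
  2 + 3/16 = 35/16
  12 + 16/35 = 436/35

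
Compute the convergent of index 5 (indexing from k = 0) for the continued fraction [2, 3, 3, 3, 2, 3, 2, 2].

Using pₖ = aₖpₖ₋₁ + pₖ₋₂, qₖ = aₖqₖ₋₁ + qₖ₋₂ (with p₋₁=1, p₋₂=0, q₋₁=0, q₋₂=1):
  k=0: a=2, p=2, q=1
  k=1: a=3, p=7, q=3
  k=2: a=3, p=23, q=10
  k=3: a=3, p=76, q=33
  k=4: a=2, p=175, q=76
  k=5: a=3, p=601, q=261

601/261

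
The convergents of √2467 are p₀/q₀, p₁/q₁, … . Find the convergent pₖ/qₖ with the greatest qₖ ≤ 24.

149/3

√2467 = [49; 1, 2, 49, 2, 1, 98, …] (period length 6).
Convergents:
  p_0/q_0 = 49/1
  p_1/q_1 = 50/1
  p_2/q_2 = 149/3
  p_3/q_3 = 7351/148
q_2 = 3 ≤ 24 < 148 = q_3, so the answer is 149/3.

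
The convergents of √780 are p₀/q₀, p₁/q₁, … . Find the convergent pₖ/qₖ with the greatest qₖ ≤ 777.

√780 = [27; 1, 12, 1, 54, …] (period length 4).
Convergents:
  p_0/q_0 = 27/1
  p_1/q_1 = 28/1
  p_2/q_2 = 363/13
  p_3/q_3 = 391/14
  p_4/q_4 = 21477/769
  p_5/q_5 = 21868/783
q_4 = 769 ≤ 777 < 783 = q_5, so the answer is 21477/769.

21477/769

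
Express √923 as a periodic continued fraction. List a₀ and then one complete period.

[30; 2, 1, 1, 1, 2, 60]

a₀ = ⌊√923⌋ = 30.
With m₀=0, d₀=1 and mₖ₊₁ = dₖaₖ − mₖ, dₖ₊₁ = (n − mₖ₊₁²)/dₖ, aₖ₊₁ = ⌊(a₀+mₖ₊₁)/dₖ₊₁⌋:
  k=1: m=30, d=23, a=2
  k=2: m=16, d=29, a=1
  k=3: m=13, d=26, a=1
  k=4: m=13, d=29, a=1
  k=5: m=16, d=23, a=2
  k=6: m=30, d=1, a=60
d=1 and a=2a₀=60 at k=6, so the next step gives (m, d) = (30, 23) again — its k=1 value — and the period has length 6.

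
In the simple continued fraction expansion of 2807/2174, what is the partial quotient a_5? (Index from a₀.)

2807 = 1·2174 + 633   →  a_0 = 1
2174 = 3·633 + 275   →  a_1 = 3
633 = 2·275 + 83   →  a_2 = 2
275 = 3·83 + 26   →  a_3 = 3
83 = 3·26 + 5   →  a_4 = 3
26 = 5·5 + 1   →  a_5 = 5

5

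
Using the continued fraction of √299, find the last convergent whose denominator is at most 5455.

√299 = [17; 3, 2, 3, 34, …] (period length 4).
Convergents:
  p_0/q_0 = 17/1
  p_1/q_1 = 52/3
  p_2/q_2 = 121/7
  p_3/q_3 = 415/24
  p_4/q_4 = 14231/823
  p_5/q_5 = 43108/2493
  p_6/q_6 = 100447/5809
q_5 = 2493 ≤ 5455 < 5809 = q_6, so the answer is 43108/2493.

43108/2493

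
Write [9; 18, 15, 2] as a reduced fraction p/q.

Fold from the inside: start with 2/1.
  15 + 1/2 = 31/2
  18 + 2/31 = 560/31
  9 + 31/560 = 5071/560

5071/560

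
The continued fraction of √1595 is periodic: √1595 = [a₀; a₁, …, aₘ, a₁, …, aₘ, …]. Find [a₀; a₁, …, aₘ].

a₀ = ⌊√1595⌋ = 39.

[39; 1, 14, 1, 78]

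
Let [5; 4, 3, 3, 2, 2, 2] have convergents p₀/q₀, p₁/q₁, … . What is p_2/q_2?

68/13

Using pₖ = aₖpₖ₋₁ + pₖ₋₂, qₖ = aₖqₖ₋₁ + qₖ₋₂ (with p₋₁=1, p₋₂=0, q₋₁=0, q₋₂=1):
  k=0: a=5, p=5, q=1
  k=1: a=4, p=21, q=4
  k=2: a=3, p=68, q=13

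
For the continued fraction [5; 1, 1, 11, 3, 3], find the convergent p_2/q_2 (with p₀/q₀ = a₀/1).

11/2

Using pₖ = aₖpₖ₋₁ + pₖ₋₂, qₖ = aₖqₖ₋₁ + qₖ₋₂ (with p₋₁=1, p₋₂=0, q₋₁=0, q₋₂=1):
  k=0: a=5, p=5, q=1
  k=1: a=1, p=6, q=1
  k=2: a=1, p=11, q=2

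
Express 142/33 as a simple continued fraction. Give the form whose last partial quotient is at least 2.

[4; 3, 3, 3]

142 = 4×33 + 10
33 = 3×10 + 3
10 = 3×3 + 1
3 = 3×1 + 0  (stop)
So 142/33 = [4; 3, 3, 3].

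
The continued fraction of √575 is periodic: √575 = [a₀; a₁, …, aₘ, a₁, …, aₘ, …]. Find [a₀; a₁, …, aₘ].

a₀ = ⌊√575⌋ = 23.

[23; 1, 46]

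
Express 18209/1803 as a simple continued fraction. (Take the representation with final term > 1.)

[10; 10, 13, 1, 3, 3]

18209 = 10*1803 + 179
1803 = 10*179 + 13
179 = 13*13 + 10
13 = 1*10 + 3
10 = 3*3 + 1
3 = 3*1 + 0  (stop)
So 18209/1803 = [10; 10, 13, 1, 3, 3].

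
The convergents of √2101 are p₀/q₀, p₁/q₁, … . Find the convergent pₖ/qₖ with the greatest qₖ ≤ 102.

√2101 = [45; 1, 5, 8, 5, 1, 90, …] (period length 6).
Convergents:
  p_0/q_0 = 45/1
  p_1/q_1 = 46/1
  p_2/q_2 = 275/6
  p_3/q_3 = 2246/49
  p_4/q_4 = 11505/251
q_3 = 49 ≤ 102 < 251 = q_4, so the answer is 2246/49.

2246/49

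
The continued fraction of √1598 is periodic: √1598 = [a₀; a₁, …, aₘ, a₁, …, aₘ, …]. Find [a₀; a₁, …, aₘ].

[39; 1, 38, 1, 78]

a₀ = ⌊√1598⌋ = 39.
With m₀=0, d₀=1 and mₖ₊₁ = dₖaₖ − mₖ, dₖ₊₁ = (n − mₖ₊₁²)/dₖ, aₖ₊₁ = ⌊(a₀+mₖ₊₁)/dₖ₊₁⌋:
  k=1: m=39, d=77, a=1
  k=2: m=38, d=2, a=38
  k=3: m=38, d=77, a=1
  k=4: m=39, d=1, a=78
d=1 and a=2a₀=78 at k=4, so the next step gives (m, d) = (39, 77) again — its k=1 value — and the period has length 4.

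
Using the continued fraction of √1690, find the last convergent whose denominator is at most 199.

√1690 = [41; 9, 8, 9, 82, …] (period length 4).
Convergents:
  p_0/q_0 = 41/1
  p_1/q_1 = 370/9
  p_2/q_2 = 3001/73
  p_3/q_3 = 27379/666
q_2 = 73 ≤ 199 < 666 = q_3, so the answer is 3001/73.

3001/73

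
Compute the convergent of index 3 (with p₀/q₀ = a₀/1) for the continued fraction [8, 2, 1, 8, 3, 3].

Using pₖ = aₖpₖ₋₁ + pₖ₋₂, qₖ = aₖqₖ₋₁ + qₖ₋₂ (with p₋₁=1, p₋₂=0, q₋₁=0, q₋₂=1):
  k=0: a=8, p=8, q=1
  k=1: a=2, p=17, q=2
  k=2: a=1, p=25, q=3
  k=3: a=8, p=217, q=26

217/26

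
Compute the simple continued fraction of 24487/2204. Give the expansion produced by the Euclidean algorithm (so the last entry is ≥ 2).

[11; 9, 14, 3, 2, 2]

24487 = 11*2204 + 243
2204 = 9*243 + 17
243 = 14*17 + 5
17 = 3*5 + 2
5 = 2*2 + 1
2 = 2*1 + 0  (stop)
So 24487/2204 = [11; 9, 14, 3, 2, 2].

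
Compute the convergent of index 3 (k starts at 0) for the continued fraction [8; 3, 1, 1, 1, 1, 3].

58/7

Using pₖ = aₖpₖ₋₁ + pₖ₋₂, qₖ = aₖqₖ₋₁ + qₖ₋₂ (with p₋₁=1, p₋₂=0, q₋₁=0, q₋₂=1):
  k=0: a=8, p=8, q=1
  k=1: a=3, p=25, q=3
  k=2: a=1, p=33, q=4
  k=3: a=1, p=58, q=7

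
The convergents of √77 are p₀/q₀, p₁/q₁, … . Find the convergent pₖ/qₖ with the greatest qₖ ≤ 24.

√77 = [8; 1, 3, 2, 3, 1, 16, …] (period length 6).
Convergents:
  p_0/q_0 = 8/1
  p_1/q_1 = 9/1
  p_2/q_2 = 35/4
  p_3/q_3 = 79/9
  p_4/q_4 = 272/31
q_3 = 9 ≤ 24 < 31 = q_4, so the answer is 79/9.

79/9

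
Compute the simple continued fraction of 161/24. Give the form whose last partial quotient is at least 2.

161 = 6*24 + 17
24 = 1*17 + 7
17 = 2*7 + 3
7 = 2*3 + 1
3 = 3*1 + 0  (stop)
So 161/24 = [6; 1, 2, 2, 3].

[6; 1, 2, 2, 3]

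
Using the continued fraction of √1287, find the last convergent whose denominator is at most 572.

20341/567

√1287 = [35; 1, 6, 1, 70, …] (period length 4).
Convergents:
  p_0/q_0 = 35/1
  p_1/q_1 = 36/1
  p_2/q_2 = 251/7
  p_3/q_3 = 287/8
  p_4/q_4 = 20341/567
  p_5/q_5 = 20628/575
q_4 = 567 ≤ 572 < 575 = q_5, so the answer is 20341/567.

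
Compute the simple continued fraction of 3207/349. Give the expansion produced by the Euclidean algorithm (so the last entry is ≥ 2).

3207 = 9·349 + 66
349 = 5·66 + 19
66 = 3·19 + 9
19 = 2·9 + 1
9 = 9·1 + 0  (stop)
So 3207/349 = [9; 5, 3, 2, 9].

[9; 5, 3, 2, 9]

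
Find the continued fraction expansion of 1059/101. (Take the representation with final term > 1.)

[10; 2, 16, 3]

1059 = 10*101 + 49
101 = 2*49 + 3
49 = 16*3 + 1
3 = 3*1 + 0  (stop)
So 1059/101 = [10; 2, 16, 3].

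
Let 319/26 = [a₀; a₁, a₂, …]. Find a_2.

319 = 12·26 + 7   →  a_0 = 12
26 = 3·7 + 5   →  a_1 = 3
7 = 1·5 + 2   →  a_2 = 1

1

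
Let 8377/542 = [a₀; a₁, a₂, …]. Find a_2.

5

8377 = 15·542 + 247   →  a_0 = 15
542 = 2·247 + 48   →  a_1 = 2
247 = 5·48 + 7   →  a_2 = 5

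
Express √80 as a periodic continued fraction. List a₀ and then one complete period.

a₀ = ⌊√80⌋ = 8.
With m₀=0, d₀=1 and mₖ₊₁ = dₖaₖ − mₖ, dₖ₊₁ = (n − mₖ₊₁²)/dₖ, aₖ₊₁ = ⌊(a₀+mₖ₊₁)/dₖ₊₁⌋:
  k=1: m=8, d=16, a=1
  k=2: m=8, d=1, a=16
d=1 and a=2a₀=16 at k=2, so the next step gives (m, d) = (8, 16) again — its k=1 value — and the period has length 2.

[8; 1, 16]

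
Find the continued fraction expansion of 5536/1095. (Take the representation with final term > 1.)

5536 = 5·1095 + 61
1095 = 17·61 + 58
61 = 1·58 + 3
58 = 19·3 + 1
3 = 3·1 + 0  (stop)
So 5536/1095 = [5; 17, 1, 19, 3].

[5; 17, 1, 19, 3]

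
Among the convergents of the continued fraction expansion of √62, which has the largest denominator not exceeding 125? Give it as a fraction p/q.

√62 = [7; 1, 6, 1, 14, …] (period length 4).
Convergents:
  p_0/q_0 = 7/1
  p_1/q_1 = 8/1
  p_2/q_2 = 55/7
  p_3/q_3 = 63/8
  p_4/q_4 = 937/119
  p_5/q_5 = 1000/127
q_4 = 119 ≤ 125 < 127 = q_5, so the answer is 937/119.

937/119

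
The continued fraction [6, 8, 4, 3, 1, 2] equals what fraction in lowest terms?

Fold from the inside: start with 2/1.
  1 + 1/2 = 3/2
  3 + 2/3 = 11/3
  4 + 3/11 = 47/11
  8 + 11/47 = 387/47
  6 + 47/387 = 2369/387

2369/387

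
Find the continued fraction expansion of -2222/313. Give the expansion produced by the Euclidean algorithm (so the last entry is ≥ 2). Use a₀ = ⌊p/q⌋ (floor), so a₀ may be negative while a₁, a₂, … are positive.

-2222 = -8*313 + 282
313 = 1*282 + 31
282 = 9*31 + 3
31 = 10*3 + 1
3 = 3*1 + 0  (stop)
So -2222/313 = [-8; 1, 9, 10, 3].

[-8; 1, 9, 10, 3]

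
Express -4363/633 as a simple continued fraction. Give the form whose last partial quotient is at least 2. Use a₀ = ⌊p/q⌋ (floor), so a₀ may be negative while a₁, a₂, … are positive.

[-7; 9, 3, 4, 5]

-4363 = -7·633 + 68
633 = 9·68 + 21
68 = 3·21 + 5
21 = 4·5 + 1
5 = 5·1 + 0  (stop)
So -4363/633 = [-7; 9, 3, 4, 5].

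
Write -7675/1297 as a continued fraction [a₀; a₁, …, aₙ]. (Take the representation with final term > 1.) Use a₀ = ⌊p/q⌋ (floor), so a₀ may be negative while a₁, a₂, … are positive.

-7675 = -6*1297 + 107
1297 = 12*107 + 13
107 = 8*13 + 3
13 = 4*3 + 1
3 = 3*1 + 0  (stop)
So -7675/1297 = [-6; 12, 8, 4, 3].

[-6; 12, 8, 4, 3]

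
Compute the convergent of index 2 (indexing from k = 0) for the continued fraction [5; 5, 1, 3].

Using pₖ = aₖpₖ₋₁ + pₖ₋₂, qₖ = aₖqₖ₋₁ + qₖ₋₂ (with p₋₁=1, p₋₂=0, q₋₁=0, q₋₂=1):
  k=0: a=5, p=5, q=1
  k=1: a=5, p=26, q=5
  k=2: a=1, p=31, q=6

31/6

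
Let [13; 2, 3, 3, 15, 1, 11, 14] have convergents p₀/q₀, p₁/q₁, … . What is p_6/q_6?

60147/4477

Using pₖ = aₖpₖ₋₁ + pₖ₋₂, qₖ = aₖqₖ₋₁ + qₖ₋₂ (with p₋₁=1, p₋₂=0, q₋₁=0, q₋₂=1):
  k=0: a=13, p=13, q=1
  k=1: a=2, p=27, q=2
  k=2: a=3, p=94, q=7
  k=3: a=3, p=309, q=23
  k=4: a=15, p=4729, q=352
  k=5: a=1, p=5038, q=375
  k=6: a=11, p=60147, q=4477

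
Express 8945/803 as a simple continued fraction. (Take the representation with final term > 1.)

8945 = 11×803 + 112
803 = 7×112 + 19
112 = 5×19 + 17
19 = 1×17 + 2
17 = 8×2 + 1
2 = 2×1 + 0  (stop)
So 8945/803 = [11; 7, 5, 1, 8, 2].

[11; 7, 5, 1, 8, 2]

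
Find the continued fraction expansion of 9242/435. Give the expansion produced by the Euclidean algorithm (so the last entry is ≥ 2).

[21; 4, 15, 3, 2]

9242 = 21*435 + 107
435 = 4*107 + 7
107 = 15*7 + 2
7 = 3*2 + 1
2 = 2*1 + 0  (stop)
So 9242/435 = [21; 4, 15, 3, 2].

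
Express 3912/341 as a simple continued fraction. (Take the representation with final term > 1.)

[11; 2, 8, 2, 9]

3912 = 11·341 + 161
341 = 2·161 + 19
161 = 8·19 + 9
19 = 2·9 + 1
9 = 9·1 + 0  (stop)
So 3912/341 = [11; 2, 8, 2, 9].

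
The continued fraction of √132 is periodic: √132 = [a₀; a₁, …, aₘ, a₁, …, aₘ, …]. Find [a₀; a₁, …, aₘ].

[11; 2, 22]

a₀ = ⌊√132⌋ = 11.
With m₀=0, d₀=1 and mₖ₊₁ = dₖaₖ − mₖ, dₖ₊₁ = (n − mₖ₊₁²)/dₖ, aₖ₊₁ = ⌊(a₀+mₖ₊₁)/dₖ₊₁⌋:
  k=1: m=11, d=11, a=2
  k=2: m=11, d=1, a=22
d=1 and a=2a₀=22 at k=2, so the next step gives (m, d) = (11, 11) again — its k=1 value — and the period has length 2.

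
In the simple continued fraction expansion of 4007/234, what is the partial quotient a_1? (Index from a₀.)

8

4007 = 17·234 + 29   →  a_0 = 17
234 = 8·29 + 2   →  a_1 = 8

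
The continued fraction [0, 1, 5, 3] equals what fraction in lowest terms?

16/19

Using pₖ = aₖpₖ₋₁ + pₖ₋₂ and qₖ = aₖqₖ₋₁ + qₖ₋₂:
  k=0: a=0, p=0, q=1
  k=1: a=1, p=1, q=1
  k=2: a=5, p=5, q=6
  k=3: a=3, p=16, q=19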